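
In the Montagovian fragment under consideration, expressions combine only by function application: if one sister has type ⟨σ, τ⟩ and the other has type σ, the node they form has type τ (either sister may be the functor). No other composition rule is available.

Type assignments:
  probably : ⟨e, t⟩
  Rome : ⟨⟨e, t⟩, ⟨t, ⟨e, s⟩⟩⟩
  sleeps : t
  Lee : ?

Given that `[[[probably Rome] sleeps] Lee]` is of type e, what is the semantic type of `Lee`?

⟨⟨e, s⟩, e⟩

[[[probably Rome] sleeps] Lee] must have type e. The sister [[probably Rome] sleeps] has type ⟨e, s⟩; that is not a function onto e, so Lee must be the functor, of type ⟨⟨e, s⟩, e⟩.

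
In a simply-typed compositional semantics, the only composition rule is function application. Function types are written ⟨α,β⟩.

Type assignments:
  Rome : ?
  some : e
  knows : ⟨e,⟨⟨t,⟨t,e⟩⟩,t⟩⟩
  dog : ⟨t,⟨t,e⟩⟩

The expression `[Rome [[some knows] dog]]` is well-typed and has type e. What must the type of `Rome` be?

[Rome [[some knows] dog]] is required to be e. [[some knows] dog] : t cannot yield e as functor, so Rome : ⟨t,e⟩.

⟨t,e⟩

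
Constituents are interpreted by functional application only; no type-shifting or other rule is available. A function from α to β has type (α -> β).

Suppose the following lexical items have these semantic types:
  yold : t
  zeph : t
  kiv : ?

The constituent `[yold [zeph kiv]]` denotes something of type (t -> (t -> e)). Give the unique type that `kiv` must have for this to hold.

(t -> (t -> (t -> (t -> e))))

For [yold [zeph kiv]] to have type (t -> (t -> e)) with yold of type t, [zeph kiv] must be the function: [zeph kiv] : (t -> (t -> (t -> e))).
For [zeph kiv] to have type (t -> (t -> (t -> e))) with zeph of type t, kiv must be the function: kiv : (t -> (t -> (t -> (t -> e)))).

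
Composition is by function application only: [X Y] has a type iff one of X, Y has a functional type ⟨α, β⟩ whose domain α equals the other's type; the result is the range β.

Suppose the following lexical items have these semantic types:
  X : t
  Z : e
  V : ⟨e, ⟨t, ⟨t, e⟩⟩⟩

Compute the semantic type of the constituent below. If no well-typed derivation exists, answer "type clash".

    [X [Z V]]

⟨t, e⟩

[Z V]: functor V : ⟨e, ⟨t, ⟨t, e⟩⟩⟩, argument Z : e; result ⟨t, ⟨t, e⟩⟩.
[X [Z V]]: functor [Z V] : ⟨t, ⟨t, e⟩⟩, argument X : t; result ⟨t, e⟩.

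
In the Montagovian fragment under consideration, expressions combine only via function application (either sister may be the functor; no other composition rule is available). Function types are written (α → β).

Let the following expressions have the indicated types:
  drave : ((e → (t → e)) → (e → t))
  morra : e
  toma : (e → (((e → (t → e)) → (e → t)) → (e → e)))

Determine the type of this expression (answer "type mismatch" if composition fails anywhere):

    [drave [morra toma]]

[morra toma] — toma of type (e → (((e → (t → e)) → (e → t)) → (e → e))) combines with morra of type e: type (((e → (t → e)) → (e → t)) → (e → e)).
[drave [morra toma]] — [morra toma] of type (((e → (t → e)) → (e → t)) → (e → e)) combines with drave of type ((e → (t → e)) → (e → t)): type (e → e).

(e → e)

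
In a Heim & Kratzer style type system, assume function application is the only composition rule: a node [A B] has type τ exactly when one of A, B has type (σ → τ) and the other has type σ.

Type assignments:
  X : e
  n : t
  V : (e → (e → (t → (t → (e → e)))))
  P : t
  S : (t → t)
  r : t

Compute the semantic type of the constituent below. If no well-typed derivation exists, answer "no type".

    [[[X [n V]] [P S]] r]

no type

At [n V]: neither t nor (e → (e → (t → (t → (e → e))))) can take the other as argument; the node is ill-typed.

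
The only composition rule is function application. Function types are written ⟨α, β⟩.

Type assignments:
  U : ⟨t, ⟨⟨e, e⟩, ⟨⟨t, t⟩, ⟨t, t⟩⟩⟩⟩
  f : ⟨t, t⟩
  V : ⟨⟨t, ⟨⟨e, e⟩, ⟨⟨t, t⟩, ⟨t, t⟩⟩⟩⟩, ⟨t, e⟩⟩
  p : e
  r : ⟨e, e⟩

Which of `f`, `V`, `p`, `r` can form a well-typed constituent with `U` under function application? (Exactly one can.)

V

f : ⟨t, t⟩ — no; U wants t, and f wants t.
V — combines: V : ⟨⟨t, ⟨⟨e, e⟩, ⟨⟨t, t⟩, ⟨t, t⟩⟩⟩⟩, ⟨t, e⟩⟩ takes U : ⟨t, ⟨⟨e, e⟩, ⟨⟨t, t⟩, ⟨t, t⟩⟩⟩⟩ as argument, giving ⟨t, e⟩.
p : e — no; U wants t, and p wants nothing (atomic).
r : ⟨e, e⟩ — no; U wants t, and r wants e.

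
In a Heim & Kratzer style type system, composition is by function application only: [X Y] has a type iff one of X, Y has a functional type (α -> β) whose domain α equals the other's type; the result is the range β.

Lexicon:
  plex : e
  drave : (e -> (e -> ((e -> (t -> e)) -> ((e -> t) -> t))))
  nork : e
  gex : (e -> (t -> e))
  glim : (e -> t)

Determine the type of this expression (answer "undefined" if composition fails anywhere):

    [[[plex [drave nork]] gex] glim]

t

[drave nork]: functor drave : (e -> (e -> ((e -> (t -> e)) -> ((e -> t) -> t)))), argument nork : e; result (e -> ((e -> (t -> e)) -> ((e -> t) -> t))).
[plex [drave nork]]: functor [drave nork] : (e -> ((e -> (t -> e)) -> ((e -> t) -> t))), argument plex : e; result ((e -> (t -> e)) -> ((e -> t) -> t)).
[[plex [drave nork]] gex]: functor [plex [drave nork]] : ((e -> (t -> e)) -> ((e -> t) -> t)), argument gex : (e -> (t -> e)); result ((e -> t) -> t).
[[[plex [drave nork]] gex] glim]: functor [[plex [drave nork]] gex] : ((e -> t) -> t), argument glim : (e -> t); result t.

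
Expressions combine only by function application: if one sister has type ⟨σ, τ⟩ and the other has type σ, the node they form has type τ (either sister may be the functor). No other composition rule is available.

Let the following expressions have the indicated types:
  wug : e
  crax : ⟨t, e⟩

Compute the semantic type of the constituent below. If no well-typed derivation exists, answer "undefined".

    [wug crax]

[wug crax]: e and ⟨t, e⟩ cannot combine by function application — type clash.

undefined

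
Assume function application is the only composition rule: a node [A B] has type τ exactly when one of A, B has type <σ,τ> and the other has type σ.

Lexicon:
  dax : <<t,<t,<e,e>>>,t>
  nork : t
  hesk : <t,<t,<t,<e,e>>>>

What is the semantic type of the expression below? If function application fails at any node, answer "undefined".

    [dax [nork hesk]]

t

At [nork hesk], hesk : <t,<t,<t,<e,e>>>> takes nork : t, giving <t,<t,<e,e>>>.
At [dax [nork hesk]], dax : <<t,<t,<e,e>>>,t> takes [nork hesk] : <t,<t,<e,e>>>, giving t.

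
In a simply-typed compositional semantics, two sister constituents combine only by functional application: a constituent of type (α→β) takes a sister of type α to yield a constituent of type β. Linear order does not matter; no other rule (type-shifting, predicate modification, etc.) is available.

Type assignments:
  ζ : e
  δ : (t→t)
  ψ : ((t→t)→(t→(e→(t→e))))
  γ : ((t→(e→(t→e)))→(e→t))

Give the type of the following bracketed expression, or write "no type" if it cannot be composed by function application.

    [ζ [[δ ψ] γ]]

[δ ψ]: ψ is ((t→t)→(t→(e→(t→e)))), δ is (t→t); result (t→(e→(t→e))).
[[δ ψ] γ]: γ is ((t→(e→(t→e)))→(e→t)), [δ ψ] is (t→(e→(t→e))); result (e→t).
[ζ [[δ ψ] γ]]: [[δ ψ] γ] is (e→t), ζ is e; result t.

t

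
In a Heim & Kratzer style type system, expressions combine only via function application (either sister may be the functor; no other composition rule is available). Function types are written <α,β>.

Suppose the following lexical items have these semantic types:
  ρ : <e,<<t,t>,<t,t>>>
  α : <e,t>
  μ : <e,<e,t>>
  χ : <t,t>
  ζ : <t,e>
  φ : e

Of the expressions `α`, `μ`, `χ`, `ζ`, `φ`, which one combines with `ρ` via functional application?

φ

α : <e,t> — ρ needs e; α needs e; neither fits.
μ : <e,<e,t>> — ρ needs e; μ needs e; neither fits.
χ : <t,t> — ρ needs e; χ needs t; neither fits.
ζ : <t,e> — ρ needs e; ζ needs t; neither fits.
φ — combines: ρ : <e,<<t,t>,<t,t>>> takes φ : e as argument, giving <<t,t>,<t,t>>.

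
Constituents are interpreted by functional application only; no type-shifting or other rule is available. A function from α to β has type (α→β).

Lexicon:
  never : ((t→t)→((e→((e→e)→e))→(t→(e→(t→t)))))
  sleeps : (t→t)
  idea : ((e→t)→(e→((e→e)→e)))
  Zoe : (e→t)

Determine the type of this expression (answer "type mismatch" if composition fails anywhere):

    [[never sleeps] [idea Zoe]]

(t→(e→(t→t)))

At [never sleeps], never : ((t→t)→((e→((e→e)→e))→(t→(e→(t→t))))) takes sleeps : (t→t), giving ((e→((e→e)→e))→(t→(e→(t→t)))).
At [idea Zoe], idea : ((e→t)→(e→((e→e)→e))) takes Zoe : (e→t), giving (e→((e→e)→e)).
At [[never sleeps] [idea Zoe]], [never sleeps] : ((e→((e→e)→e))→(t→(e→(t→t)))) takes [idea Zoe] : (e→((e→e)→e)), giving (t→(e→(t→t))).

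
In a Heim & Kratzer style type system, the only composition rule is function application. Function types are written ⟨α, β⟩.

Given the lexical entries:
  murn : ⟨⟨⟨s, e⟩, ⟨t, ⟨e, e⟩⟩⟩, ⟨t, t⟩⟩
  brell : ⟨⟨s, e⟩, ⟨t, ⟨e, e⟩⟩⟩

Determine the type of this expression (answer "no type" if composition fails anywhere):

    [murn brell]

[murn brell] — murn of type ⟨⟨⟨s, e⟩, ⟨t, ⟨e, e⟩⟩⟩, ⟨t, t⟩⟩ combines with brell of type ⟨⟨s, e⟩, ⟨t, ⟨e, e⟩⟩⟩: type ⟨t, t⟩.

⟨t, t⟩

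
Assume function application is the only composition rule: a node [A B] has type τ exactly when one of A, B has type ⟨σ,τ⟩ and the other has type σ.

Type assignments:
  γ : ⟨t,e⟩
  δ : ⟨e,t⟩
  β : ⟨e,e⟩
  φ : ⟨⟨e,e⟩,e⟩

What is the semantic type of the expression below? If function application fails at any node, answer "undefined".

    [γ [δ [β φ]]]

e

[β φ] — φ of type ⟨⟨e,e⟩,e⟩ combines with β of type ⟨e,e⟩: type e.
[δ [β φ]] — δ of type ⟨e,t⟩ combines with [β φ] of type e: type t.
[γ [δ [β φ]]] — γ of type ⟨t,e⟩ combines with [δ [β φ]] of type t: type e.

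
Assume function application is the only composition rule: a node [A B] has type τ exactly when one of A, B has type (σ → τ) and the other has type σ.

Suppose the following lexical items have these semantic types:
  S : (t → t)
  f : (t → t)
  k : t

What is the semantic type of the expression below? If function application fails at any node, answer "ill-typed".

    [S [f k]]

[f k]: (t → t) applied to t yields t.
[S [f k]]: (t → t) applied to t yields t.

t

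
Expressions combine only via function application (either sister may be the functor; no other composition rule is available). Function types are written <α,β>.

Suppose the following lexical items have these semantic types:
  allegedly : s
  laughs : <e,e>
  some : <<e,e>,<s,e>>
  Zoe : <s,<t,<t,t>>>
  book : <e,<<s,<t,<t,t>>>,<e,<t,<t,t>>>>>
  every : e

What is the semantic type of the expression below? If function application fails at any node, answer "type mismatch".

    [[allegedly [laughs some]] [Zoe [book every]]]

[laughs some]: some is <<e,e>,<s,e>>, laughs is <e,e>; result <s,e>.
[allegedly [laughs some]]: [laughs some] is <s,e>, allegedly is s; result e.
[book every]: book is <e,<<s,<t,<t,t>>>,<e,<t,<t,t>>>>>, every is e; result <<s,<t,<t,t>>>,<e,<t,<t,t>>>>.
[Zoe [book every]]: [book every] is <<s,<t,<t,t>>>,<e,<t,<t,t>>>>, Zoe is <s,<t,<t,t>>>; result <e,<t,<t,t>>>.
[[allegedly [laughs some]] [Zoe [book every]]]: [Zoe [book every]] is <e,<t,<t,t>>>, [allegedly [laughs some]] is e; result <t,<t,t>>.

<t,<t,t>>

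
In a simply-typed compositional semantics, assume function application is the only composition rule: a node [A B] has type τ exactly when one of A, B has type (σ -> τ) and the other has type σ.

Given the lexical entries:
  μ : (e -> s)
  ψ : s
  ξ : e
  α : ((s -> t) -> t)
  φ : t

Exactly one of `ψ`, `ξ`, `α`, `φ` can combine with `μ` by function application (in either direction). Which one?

ψ : s — μ needs e; ψ needs nothing (atomic); neither fits.
ξ — combines: μ : (e -> s) takes ξ : e as argument, giving s.
α : ((s -> t) -> t) — μ needs e; α needs (s -> t); neither fits.
φ : t — μ needs e; φ needs nothing (atomic); neither fits.

ξ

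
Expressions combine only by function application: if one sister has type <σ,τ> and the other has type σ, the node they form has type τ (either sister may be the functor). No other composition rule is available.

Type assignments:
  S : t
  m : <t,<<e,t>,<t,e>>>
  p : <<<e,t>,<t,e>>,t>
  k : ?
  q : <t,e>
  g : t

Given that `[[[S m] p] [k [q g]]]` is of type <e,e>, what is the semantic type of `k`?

<e,<t,<e,e>>>

For [[[S m] p] [k [q g]]] to have type <e,e> with [[S m] p] of type t, [k [q g]] must be the function: [k [q g]] : <t,<e,e>>.
For [k [q g]] to have type <t,<e,e>> with [q g] of type e, k must be the function: k : <e,<t,<e,e>>>.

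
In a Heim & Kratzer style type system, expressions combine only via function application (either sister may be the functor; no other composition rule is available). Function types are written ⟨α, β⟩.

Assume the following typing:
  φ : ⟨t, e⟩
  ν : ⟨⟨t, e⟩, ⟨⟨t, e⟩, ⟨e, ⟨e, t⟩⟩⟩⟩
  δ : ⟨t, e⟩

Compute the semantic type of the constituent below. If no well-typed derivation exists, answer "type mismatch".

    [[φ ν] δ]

At [φ ν], ν : ⟨⟨t, e⟩, ⟨⟨t, e⟩, ⟨e, ⟨e, t⟩⟩⟩⟩ takes φ : ⟨t, e⟩, giving ⟨⟨t, e⟩, ⟨e, ⟨e, t⟩⟩⟩.
At [[φ ν] δ], [φ ν] : ⟨⟨t, e⟩, ⟨e, ⟨e, t⟩⟩⟩ takes δ : ⟨t, e⟩, giving ⟨e, ⟨e, t⟩⟩.

⟨e, ⟨e, t⟩⟩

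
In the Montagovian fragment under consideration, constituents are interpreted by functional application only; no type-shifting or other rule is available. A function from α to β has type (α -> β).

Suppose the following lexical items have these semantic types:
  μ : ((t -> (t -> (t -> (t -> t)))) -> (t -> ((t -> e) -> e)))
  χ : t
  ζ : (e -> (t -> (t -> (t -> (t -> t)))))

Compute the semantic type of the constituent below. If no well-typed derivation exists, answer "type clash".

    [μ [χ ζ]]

[χ ζ]: t with (e -> (t -> (t -> (t -> (t -> t))))) — neither is a function whose domain matches the other; composition fails here.

type clash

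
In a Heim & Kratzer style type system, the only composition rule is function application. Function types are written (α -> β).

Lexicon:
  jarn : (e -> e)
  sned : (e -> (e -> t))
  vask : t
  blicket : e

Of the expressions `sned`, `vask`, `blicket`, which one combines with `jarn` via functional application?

blicket

sned : (e -> (e -> t)) — no; jarn wants e, and sned wants e.
vask : t — no; jarn wants e, and vask wants nothing (atomic).
blicket — combines: jarn : (e -> e) takes blicket : e as argument, giving e.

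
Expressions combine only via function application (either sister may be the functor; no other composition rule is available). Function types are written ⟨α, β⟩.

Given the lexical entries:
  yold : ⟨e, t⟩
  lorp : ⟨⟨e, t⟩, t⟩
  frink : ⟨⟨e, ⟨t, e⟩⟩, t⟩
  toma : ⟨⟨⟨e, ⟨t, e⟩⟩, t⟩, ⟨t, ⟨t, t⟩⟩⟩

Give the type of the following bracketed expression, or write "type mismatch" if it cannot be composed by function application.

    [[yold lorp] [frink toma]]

⟨t, t⟩

[yold lorp]: functor lorp : ⟨⟨e, t⟩, t⟩, argument yold : ⟨e, t⟩; result t.
[frink toma]: functor toma : ⟨⟨⟨e, ⟨t, e⟩⟩, t⟩, ⟨t, ⟨t, t⟩⟩⟩, argument frink : ⟨⟨e, ⟨t, e⟩⟩, t⟩; result ⟨t, ⟨t, t⟩⟩.
[[yold lorp] [frink toma]]: functor [frink toma] : ⟨t, ⟨t, t⟩⟩, argument [yold lorp] : t; result ⟨t, t⟩.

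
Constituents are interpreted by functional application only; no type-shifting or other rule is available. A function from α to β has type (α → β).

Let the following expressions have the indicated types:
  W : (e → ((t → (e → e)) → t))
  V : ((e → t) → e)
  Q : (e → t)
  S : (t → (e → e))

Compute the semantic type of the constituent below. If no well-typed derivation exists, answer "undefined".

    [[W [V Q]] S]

[V Q]: functor V : ((e → t) → e), argument Q : (e → t); result e.
[W [V Q]]: functor W : (e → ((t → (e → e)) → t)), argument [V Q] : e; result ((t → (e → e)) → t).
[[W [V Q]] S]: functor [W [V Q]] : ((t → (e → e)) → t), argument S : (t → (e → e)); result t.

t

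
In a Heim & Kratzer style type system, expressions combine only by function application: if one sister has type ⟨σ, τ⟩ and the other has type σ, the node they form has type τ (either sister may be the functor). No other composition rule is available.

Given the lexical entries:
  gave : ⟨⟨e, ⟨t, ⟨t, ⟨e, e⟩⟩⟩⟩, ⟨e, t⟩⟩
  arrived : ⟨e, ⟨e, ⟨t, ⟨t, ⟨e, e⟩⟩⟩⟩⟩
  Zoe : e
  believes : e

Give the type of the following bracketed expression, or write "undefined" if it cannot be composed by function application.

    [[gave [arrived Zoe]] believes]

[arrived Zoe]: arrived is ⟨e, ⟨e, ⟨t, ⟨t, ⟨e, e⟩⟩⟩⟩⟩, Zoe is e; result ⟨e, ⟨t, ⟨t, ⟨e, e⟩⟩⟩⟩.
[gave [arrived Zoe]]: gave is ⟨⟨e, ⟨t, ⟨t, ⟨e, e⟩⟩⟩⟩, ⟨e, t⟩⟩, [arrived Zoe] is ⟨e, ⟨t, ⟨t, ⟨e, e⟩⟩⟩⟩; result ⟨e, t⟩.
[[gave [arrived Zoe]] believes]: [gave [arrived Zoe]] is ⟨e, t⟩, believes is e; result t.

t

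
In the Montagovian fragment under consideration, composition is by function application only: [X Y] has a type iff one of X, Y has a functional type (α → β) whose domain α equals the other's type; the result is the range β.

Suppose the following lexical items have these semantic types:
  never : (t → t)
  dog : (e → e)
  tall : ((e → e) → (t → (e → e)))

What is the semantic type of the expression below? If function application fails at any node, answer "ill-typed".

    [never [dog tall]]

[dog tall]: ((e → e) → (t → (e → e))) applied to (e → e) yields (t → (e → e)).
[never [dog tall]]: (t → t) with (t → (e → e)) — neither is a function whose domain matches the other; composition fails here.

ill-typed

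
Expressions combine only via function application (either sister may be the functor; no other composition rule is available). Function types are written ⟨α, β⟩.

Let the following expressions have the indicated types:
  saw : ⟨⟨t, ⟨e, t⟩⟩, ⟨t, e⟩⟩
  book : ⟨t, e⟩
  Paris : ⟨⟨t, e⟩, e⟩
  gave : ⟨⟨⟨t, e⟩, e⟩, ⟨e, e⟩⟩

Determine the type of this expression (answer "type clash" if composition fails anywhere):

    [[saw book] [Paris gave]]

[saw book]: ⟨⟨t, ⟨e, t⟩⟩, ⟨t, e⟩⟩ and ⟨t, e⟩ cannot combine by function application — type clash.

type clash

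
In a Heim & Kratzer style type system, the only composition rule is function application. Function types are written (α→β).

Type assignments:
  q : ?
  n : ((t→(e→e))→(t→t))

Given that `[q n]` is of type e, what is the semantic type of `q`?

[q n] must have type e. The sister n has type ((t→(e→e))→(t→t)); that is not a function onto e, so q must be the functor, of type (((t→(e→e))→(t→t))→e).

(((t→(e→e))→(t→t))→e)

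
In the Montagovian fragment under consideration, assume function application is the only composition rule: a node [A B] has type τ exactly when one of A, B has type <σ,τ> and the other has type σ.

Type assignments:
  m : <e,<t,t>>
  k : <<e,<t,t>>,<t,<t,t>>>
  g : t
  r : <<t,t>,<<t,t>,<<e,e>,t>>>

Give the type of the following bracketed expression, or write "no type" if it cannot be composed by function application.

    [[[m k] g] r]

<<t,t>,<<e,e>,t>>

[m k] — k of type <<e,<t,t>>,<t,<t,t>>> combines with m of type <e,<t,t>>: type <t,<t,t>>.
[[m k] g] — [m k] of type <t,<t,t>> combines with g of type t: type <t,t>.
[[[m k] g] r] — r of type <<t,t>,<<t,t>,<<e,e>,t>>> combines with [[m k] g] of type <t,t>: type <<t,t>,<<e,e>,t>>.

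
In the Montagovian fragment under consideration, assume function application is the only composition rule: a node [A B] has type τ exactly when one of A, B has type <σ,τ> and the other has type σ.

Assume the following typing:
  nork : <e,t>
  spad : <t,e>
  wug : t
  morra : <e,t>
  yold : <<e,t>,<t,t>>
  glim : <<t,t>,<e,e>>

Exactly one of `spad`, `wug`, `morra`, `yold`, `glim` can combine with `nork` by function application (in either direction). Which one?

spad : <t,e> — does not combine with nork.
wug : t — does not combine with nork.
morra : <e,t> — does not combine with nork.
yold — combines: yold : <<e,t>,<t,t>> takes nork : <e,t> as argument, giving <t,t>.
glim : <<t,t>,<e,e>> — does not combine with nork.

yold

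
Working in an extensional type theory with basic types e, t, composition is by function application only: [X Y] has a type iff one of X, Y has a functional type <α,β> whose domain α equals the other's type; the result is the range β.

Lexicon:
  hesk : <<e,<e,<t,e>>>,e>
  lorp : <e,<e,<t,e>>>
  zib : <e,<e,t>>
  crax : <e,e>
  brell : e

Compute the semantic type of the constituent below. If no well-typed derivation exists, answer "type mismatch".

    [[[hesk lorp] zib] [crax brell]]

t

At [hesk lorp], hesk : <<e,<e,<t,e>>>,e> takes lorp : <e,<e,<t,e>>>, giving e.
At [[hesk lorp] zib], zib : <e,<e,t>> takes [hesk lorp] : e, giving <e,t>.
At [crax brell], crax : <e,e> takes brell : e, giving e.
At [[[hesk lorp] zib] [crax brell]], [[hesk lorp] zib] : <e,t> takes [crax brell] : e, giving t.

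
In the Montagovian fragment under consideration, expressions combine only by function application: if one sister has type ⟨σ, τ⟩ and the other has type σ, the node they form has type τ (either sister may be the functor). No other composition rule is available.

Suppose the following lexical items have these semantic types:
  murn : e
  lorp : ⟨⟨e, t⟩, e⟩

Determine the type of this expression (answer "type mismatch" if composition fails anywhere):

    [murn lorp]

[murn lorp]: e and ⟨⟨e, t⟩, e⟩ cannot combine by function application — type clash.

type mismatch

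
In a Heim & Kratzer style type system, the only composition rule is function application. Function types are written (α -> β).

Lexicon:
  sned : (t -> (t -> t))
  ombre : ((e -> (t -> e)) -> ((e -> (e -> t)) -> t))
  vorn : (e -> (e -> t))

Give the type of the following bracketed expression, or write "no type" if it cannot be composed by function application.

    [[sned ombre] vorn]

no type

[sned ombre]: (t -> (t -> t)) with ((e -> (t -> e)) -> ((e -> (e -> t)) -> t)) — neither is a function whose domain matches the other; composition fails here.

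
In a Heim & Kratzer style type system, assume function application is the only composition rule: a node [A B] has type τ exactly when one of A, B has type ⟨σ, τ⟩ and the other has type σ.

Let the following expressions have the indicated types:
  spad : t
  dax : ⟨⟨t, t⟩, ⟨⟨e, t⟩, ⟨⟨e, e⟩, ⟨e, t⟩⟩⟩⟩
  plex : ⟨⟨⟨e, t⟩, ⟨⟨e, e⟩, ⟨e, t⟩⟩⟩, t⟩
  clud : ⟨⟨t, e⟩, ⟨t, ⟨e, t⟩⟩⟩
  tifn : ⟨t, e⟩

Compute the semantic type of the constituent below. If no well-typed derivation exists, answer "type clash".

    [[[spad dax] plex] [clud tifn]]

At [spad dax]: neither t nor ⟨⟨t, t⟩, ⟨⟨e, t⟩, ⟨⟨e, e⟩, ⟨e, t⟩⟩⟩⟩ can take the other as argument; the node is ill-typed.

type clash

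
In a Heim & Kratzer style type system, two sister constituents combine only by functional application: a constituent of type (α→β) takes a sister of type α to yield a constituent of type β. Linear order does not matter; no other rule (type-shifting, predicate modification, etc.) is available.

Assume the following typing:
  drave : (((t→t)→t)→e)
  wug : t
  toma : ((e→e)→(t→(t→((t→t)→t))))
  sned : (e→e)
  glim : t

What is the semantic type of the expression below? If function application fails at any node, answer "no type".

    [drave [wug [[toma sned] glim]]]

[toma sned] — toma of type ((e→e)→(t→(t→((t→t)→t)))) combines with sned of type (e→e): type (t→(t→((t→t)→t))).
[[toma sned] glim] — [toma sned] of type (t→(t→((t→t)→t))) combines with glim of type t: type (t→((t→t)→t)).
[wug [[toma sned] glim]] — [[toma sned] glim] of type (t→((t→t)→t)) combines with wug of type t: type ((t→t)→t).
[drave [wug [[toma sned] glim]]] — drave of type (((t→t)→t)→e) combines with [wug [[toma sned] glim]] of type ((t→t)→t): type e.

e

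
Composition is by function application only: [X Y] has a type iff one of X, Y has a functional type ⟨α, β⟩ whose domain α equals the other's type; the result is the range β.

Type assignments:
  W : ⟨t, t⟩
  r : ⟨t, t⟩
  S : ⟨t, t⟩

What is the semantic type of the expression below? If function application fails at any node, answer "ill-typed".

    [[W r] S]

[W r]: ⟨t, t⟩ and ⟨t, t⟩ cannot combine by function application — type clash.

ill-typed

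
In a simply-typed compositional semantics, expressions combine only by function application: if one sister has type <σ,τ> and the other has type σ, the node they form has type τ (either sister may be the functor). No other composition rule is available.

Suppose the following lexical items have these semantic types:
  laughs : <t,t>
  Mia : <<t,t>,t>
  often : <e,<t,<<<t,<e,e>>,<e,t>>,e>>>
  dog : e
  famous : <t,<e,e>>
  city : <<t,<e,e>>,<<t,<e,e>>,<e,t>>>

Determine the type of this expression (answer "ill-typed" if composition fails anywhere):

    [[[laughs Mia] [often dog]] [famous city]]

e

[laughs Mia] — Mia of type <<t,t>,t> combines with laughs of type <t,t>: type t.
[often dog] — often of type <e,<t,<<<t,<e,e>>,<e,t>>,e>>> combines with dog of type e: type <t,<<<t,<e,e>>,<e,t>>,e>>.
[[laughs Mia] [often dog]] — [often dog] of type <t,<<<t,<e,e>>,<e,t>>,e>> combines with [laughs Mia] of type t: type <<<t,<e,e>>,<e,t>>,e>.
[famous city] — city of type <<t,<e,e>>,<<t,<e,e>>,<e,t>>> combines with famous of type <t,<e,e>>: type <<t,<e,e>>,<e,t>>.
[[[laughs Mia] [often dog]] [famous city]] — [[laughs Mia] [often dog]] of type <<<t,<e,e>>,<e,t>>,e> combines with [famous city] of type <<t,<e,e>>,<e,t>>: type e.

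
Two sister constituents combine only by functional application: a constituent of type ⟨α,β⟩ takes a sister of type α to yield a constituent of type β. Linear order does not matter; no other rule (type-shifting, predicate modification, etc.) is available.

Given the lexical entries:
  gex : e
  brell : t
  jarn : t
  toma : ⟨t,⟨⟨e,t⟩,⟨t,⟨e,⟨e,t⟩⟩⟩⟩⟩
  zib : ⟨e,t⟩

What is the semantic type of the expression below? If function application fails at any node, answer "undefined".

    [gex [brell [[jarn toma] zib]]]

[jarn toma]: ⟨t,⟨⟨e,t⟩,⟨t,⟨e,⟨e,t⟩⟩⟩⟩⟩ applied to t yields ⟨⟨e,t⟩,⟨t,⟨e,⟨e,t⟩⟩⟩⟩.
[[jarn toma] zib]: ⟨⟨e,t⟩,⟨t,⟨e,⟨e,t⟩⟩⟩⟩ applied to ⟨e,t⟩ yields ⟨t,⟨e,⟨e,t⟩⟩⟩.
[brell [[jarn toma] zib]]: ⟨t,⟨e,⟨e,t⟩⟩⟩ applied to t yields ⟨e,⟨e,t⟩⟩.
[gex [brell [[jarn toma] zib]]]: ⟨e,⟨e,t⟩⟩ applied to e yields ⟨e,t⟩.

⟨e,t⟩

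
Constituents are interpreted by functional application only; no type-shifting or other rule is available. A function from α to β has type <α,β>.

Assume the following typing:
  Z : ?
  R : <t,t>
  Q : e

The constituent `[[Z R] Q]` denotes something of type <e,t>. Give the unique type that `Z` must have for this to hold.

At [[Z R] Q] (required: <e,t>): Q is e, which is not a function with range <e,t>; hence [Z R] is the functor — type <e,<e,t>>.
At [Z R] (required: <e,<e,t>>): R is <t,t>, which is not a function with range <e,<e,t>>; hence Z is the functor — type <<t,t>,<e,<e,t>>>.

<<t,t>,<e,<e,t>>>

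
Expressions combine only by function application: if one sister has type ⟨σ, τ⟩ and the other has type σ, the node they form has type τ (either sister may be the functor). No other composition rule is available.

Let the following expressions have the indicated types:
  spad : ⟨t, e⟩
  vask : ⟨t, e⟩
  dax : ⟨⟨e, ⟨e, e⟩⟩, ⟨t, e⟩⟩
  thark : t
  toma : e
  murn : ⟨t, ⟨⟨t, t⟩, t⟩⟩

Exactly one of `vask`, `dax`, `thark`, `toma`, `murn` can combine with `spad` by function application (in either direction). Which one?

thark

vask : ⟨t, e⟩ — spad needs t; vask needs t; neither fits.
dax : ⟨⟨e, ⟨e, e⟩⟩, ⟨t, e⟩⟩ — spad needs t; dax needs ⟨e, ⟨e, e⟩⟩; neither fits.
thark — combines: spad : ⟨t, e⟩ takes thark : t as argument, giving e.
toma : e — spad needs t; toma needs nothing (atomic); neither fits.
murn : ⟨t, ⟨⟨t, t⟩, t⟩⟩ — spad needs t; murn needs t; neither fits.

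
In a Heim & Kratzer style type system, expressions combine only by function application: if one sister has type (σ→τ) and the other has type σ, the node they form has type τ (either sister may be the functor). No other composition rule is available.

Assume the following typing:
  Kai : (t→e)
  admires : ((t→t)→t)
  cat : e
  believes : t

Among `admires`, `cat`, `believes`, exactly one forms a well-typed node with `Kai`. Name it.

believes

admires : ((t→t)→t) — neither side's domain matches the other.
cat : e — neither side's domain matches the other.
believes — combines: Kai : (t→e) takes believes : t as argument, giving e.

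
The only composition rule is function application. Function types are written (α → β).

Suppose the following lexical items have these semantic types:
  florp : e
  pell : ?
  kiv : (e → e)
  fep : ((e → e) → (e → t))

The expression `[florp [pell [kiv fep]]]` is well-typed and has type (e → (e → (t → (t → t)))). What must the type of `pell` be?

((e → t) → (e → (e → (e → (t → (t → t))))))

[florp [pell [kiv fep]]] is required to be (e → (e → (t → (t → t)))). florp : e cannot yield (e → (e → (t → (t → t)))) as functor, so [pell [kiv fep]] : (e → (e → (e → (t → (t → t))))).
[pell [kiv fep]] is required to be (e → (e → (e → (t → (t → t))))). [kiv fep] : (e → t) cannot yield (e → (e → (e → (t → (t → t))))) as functor, so pell : ((e → t) → (e → (e → (e → (t → (t → t)))))).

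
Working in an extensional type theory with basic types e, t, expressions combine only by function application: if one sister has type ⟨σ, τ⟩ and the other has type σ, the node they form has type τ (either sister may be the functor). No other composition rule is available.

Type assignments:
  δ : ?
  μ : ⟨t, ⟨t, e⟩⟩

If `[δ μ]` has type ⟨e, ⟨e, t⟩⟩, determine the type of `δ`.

⟨⟨t, ⟨t, e⟩⟩, ⟨e, ⟨e, t⟩⟩⟩

At [δ μ] (required: ⟨e, ⟨e, t⟩⟩): μ is ⟨t, ⟨t, e⟩⟩, which is not a function with range ⟨e, ⟨e, t⟩⟩; hence δ is the functor — type ⟨⟨t, ⟨t, e⟩⟩, ⟨e, ⟨e, t⟩⟩⟩.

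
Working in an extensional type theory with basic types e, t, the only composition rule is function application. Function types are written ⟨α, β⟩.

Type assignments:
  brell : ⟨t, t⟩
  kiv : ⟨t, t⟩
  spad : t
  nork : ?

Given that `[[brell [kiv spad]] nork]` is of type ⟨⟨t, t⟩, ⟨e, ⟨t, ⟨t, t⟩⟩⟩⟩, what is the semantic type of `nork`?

⟨t, ⟨⟨t, t⟩, ⟨e, ⟨t, ⟨t, t⟩⟩⟩⟩⟩

At [[brell [kiv spad]] nork] (required: ⟨⟨t, t⟩, ⟨e, ⟨t, ⟨t, t⟩⟩⟩⟩): [brell [kiv spad]] is t, which is not a function with range ⟨⟨t, t⟩, ⟨e, ⟨t, ⟨t, t⟩⟩⟩⟩; hence nork is the functor — type ⟨t, ⟨⟨t, t⟩, ⟨e, ⟨t, ⟨t, t⟩⟩⟩⟩⟩.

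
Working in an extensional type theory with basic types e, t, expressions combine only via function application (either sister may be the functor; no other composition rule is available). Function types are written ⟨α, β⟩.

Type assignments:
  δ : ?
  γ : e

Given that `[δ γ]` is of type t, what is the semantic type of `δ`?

[δ γ] is required to be t. γ : e cannot yield t as functor, so δ : ⟨e, t⟩.

⟨e, t⟩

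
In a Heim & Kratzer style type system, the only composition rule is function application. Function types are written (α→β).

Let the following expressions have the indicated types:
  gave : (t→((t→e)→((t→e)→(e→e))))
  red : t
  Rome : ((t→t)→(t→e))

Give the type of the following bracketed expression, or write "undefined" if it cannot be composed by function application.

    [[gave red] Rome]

[gave red]: (t→((t→e)→((t→e)→(e→e)))) applied to t yields ((t→e)→((t→e)→(e→e))).
[[gave red] Rome]: ((t→e)→((t→e)→(e→e))) with ((t→t)→(t→e)) — neither is a function whose domain matches the other; composition fails here.

undefined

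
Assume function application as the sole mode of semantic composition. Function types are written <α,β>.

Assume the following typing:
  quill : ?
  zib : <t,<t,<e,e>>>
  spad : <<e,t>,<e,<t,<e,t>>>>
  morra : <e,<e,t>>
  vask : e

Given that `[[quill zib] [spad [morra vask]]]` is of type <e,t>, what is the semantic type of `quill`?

<<t,<t,<e,e>>>,<<e,<t,<e,t>>>,<e,t>>>

[[quill zib] [spad [morra vask]]] is required to be <e,t>. [spad [morra vask]] : <e,<t,<e,t>>> cannot yield <e,t> as functor, so [quill zib] : <<e,<t,<e,t>>>,<e,t>>.
[quill zib] is required to be <<e,<t,<e,t>>>,<e,t>>. zib : <t,<t,<e,e>>> cannot yield <<e,<t,<e,t>>>,<e,t>> as functor, so quill : <<t,<t,<e,e>>>,<<e,<t,<e,t>>>,<e,t>>>.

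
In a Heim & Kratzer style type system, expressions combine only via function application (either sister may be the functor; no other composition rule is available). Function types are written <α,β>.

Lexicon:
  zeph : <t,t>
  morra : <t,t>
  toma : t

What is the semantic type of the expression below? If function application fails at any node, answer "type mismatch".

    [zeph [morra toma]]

t

[morra toma]: morra is <t,t>, toma is t; result t.
[zeph [morra toma]]: zeph is <t,t>, [morra toma] is t; result t.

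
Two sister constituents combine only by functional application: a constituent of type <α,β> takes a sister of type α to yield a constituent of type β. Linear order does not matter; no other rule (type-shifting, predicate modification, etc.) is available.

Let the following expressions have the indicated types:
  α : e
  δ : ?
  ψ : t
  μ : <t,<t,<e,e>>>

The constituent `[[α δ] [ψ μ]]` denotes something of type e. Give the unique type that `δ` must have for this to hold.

For [[α δ] [ψ μ]] to have type e with [ψ μ] of type <t,<e,e>>, [α δ] must be the function: [α δ] : <<t,<e,e>>,e>.
For [α δ] to have type <<t,<e,e>>,e> with α of type e, δ must be the function: δ : <e,<<t,<e,e>>,e>>.

<e,<<t,<e,e>>,e>>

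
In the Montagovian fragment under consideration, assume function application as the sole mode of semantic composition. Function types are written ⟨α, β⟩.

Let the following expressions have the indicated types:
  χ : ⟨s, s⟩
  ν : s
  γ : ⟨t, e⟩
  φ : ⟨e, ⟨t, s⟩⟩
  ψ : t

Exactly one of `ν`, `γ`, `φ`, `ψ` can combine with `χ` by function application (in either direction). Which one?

ν — combines: χ : ⟨s, s⟩ takes ν : s as argument, giving s.
γ : ⟨t, e⟩ — χ needs s; γ needs t; neither fits.
φ : ⟨e, ⟨t, s⟩⟩ — χ needs s; φ needs e; neither fits.
ψ : t — χ needs s; ψ needs nothing (atomic); neither fits.

ν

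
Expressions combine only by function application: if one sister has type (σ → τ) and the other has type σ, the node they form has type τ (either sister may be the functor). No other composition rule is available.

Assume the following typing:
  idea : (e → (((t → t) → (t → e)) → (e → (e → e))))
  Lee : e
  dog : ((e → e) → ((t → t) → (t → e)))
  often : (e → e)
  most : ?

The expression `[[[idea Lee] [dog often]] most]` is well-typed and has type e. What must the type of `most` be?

((e → (e → e)) → e)

For [[[idea Lee] [dog often]] most] to have type e with [[idea Lee] [dog often]] of type (e → (e → e)), most must be the function: most : ((e → (e → e)) → e).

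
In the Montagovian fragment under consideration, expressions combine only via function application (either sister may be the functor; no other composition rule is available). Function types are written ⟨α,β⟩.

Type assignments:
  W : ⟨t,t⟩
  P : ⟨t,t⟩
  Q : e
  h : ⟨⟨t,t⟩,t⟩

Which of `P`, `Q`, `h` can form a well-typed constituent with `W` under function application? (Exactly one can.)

h

P : ⟨t,t⟩ — neither side's domain matches the other.
Q : e — neither side's domain matches the other.
h — combines: h : ⟨⟨t,t⟩,t⟩ takes W : ⟨t,t⟩ as argument, giving t.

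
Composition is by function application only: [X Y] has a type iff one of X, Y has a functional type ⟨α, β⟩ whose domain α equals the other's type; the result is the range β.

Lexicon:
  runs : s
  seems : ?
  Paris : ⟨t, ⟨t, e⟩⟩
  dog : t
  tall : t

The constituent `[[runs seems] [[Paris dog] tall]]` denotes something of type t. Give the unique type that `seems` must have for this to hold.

For [[runs seems] [[Paris dog] tall]] to have type t with [[Paris dog] tall] of type e, [runs seems] must be the function: [runs seems] : ⟨e, t⟩.
For [runs seems] to have type ⟨e, t⟩ with runs of type s, seems must be the function: seems : ⟨s, ⟨e, t⟩⟩.

⟨s, ⟨e, t⟩⟩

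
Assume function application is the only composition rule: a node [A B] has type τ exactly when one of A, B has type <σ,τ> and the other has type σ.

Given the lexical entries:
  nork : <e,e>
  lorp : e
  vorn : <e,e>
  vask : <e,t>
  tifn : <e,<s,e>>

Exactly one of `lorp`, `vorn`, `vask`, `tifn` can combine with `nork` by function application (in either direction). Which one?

lorp

lorp — combines: nork : <e,e> takes lorp : e as argument, giving e.
vorn : <e,e> — does not combine with nork.
vask : <e,t> — does not combine with nork.
tifn : <e,<s,e>> — does not combine with nork.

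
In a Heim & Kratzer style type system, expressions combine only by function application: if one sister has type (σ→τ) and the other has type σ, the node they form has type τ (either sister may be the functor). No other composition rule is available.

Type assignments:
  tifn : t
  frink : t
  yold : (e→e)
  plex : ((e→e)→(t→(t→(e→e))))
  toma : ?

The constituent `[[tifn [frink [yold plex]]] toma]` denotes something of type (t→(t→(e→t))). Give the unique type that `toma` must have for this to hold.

For [[tifn [frink [yold plex]]] toma] to have type (t→(t→(e→t))) with [tifn [frink [yold plex]]] of type (e→e), toma must be the function: toma : ((e→e)→(t→(t→(e→t)))).

((e→e)→(t→(t→(e→t))))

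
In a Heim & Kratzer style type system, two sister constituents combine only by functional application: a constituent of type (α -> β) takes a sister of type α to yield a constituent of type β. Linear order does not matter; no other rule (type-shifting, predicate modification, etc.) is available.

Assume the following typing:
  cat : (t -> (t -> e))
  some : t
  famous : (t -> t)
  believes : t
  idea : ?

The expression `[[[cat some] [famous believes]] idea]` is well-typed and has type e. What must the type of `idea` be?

For [[[cat some] [famous believes]] idea] to have type e with [[cat some] [famous believes]] of type e, idea must be the function: idea : (e -> e).

(e -> e)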